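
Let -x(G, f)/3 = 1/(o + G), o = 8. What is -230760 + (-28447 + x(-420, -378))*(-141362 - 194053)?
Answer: 3931022728695/412 ≈ 9.5413e+9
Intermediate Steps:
x(G, f) = -3/(8 + G)
-230760 + (-28447 + x(-420, -378))*(-141362 - 194053) = -230760 + (-28447 - 3/(8 - 420))*(-141362 - 194053) = -230760 + (-28447 - 3/(-412))*(-335415) = -230760 + (-28447 - 3*(-1/412))*(-335415) = -230760 + (-28447 + 3/412)*(-335415) = -230760 - 11720161/412*(-335415) = -230760 + 3931117801815/412 = 3931022728695/412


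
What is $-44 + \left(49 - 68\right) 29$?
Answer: $-595$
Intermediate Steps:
$-44 + \left(49 - 68\right) 29 = -44 - 551 = -595$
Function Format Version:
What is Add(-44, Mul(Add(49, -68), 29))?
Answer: -595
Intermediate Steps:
Add(-44, Mul(Add(49, -68), 29)) = Add(-44, Mul(-19, 29)) = Add(-44, -551) = -595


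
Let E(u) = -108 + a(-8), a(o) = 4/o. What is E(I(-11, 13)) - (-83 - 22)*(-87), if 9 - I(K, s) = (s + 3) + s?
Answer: -18487/2 ≈ -9243.5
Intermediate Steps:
I(K, s) = 6 - 2*s (I(K, s) = 9 - ((s + 3) + s) = 9 - ((3 + s) + s) = 9 - (3 + 2*s) = 9 + (-3 - 2*s) = 6 - 2*s)
E(u) = -217/2 (E(u) = -108 + 4/(-8) = -108 + 4*(-⅛) = -108 - ½ = -217/2)
E(I(-11, 13)) - (-83 - 22)*(-87) = -217/2 - (-83 - 22)*(-87) = -217/2 - (-105)*(-87) = -217/2 - 1*9135 = -217/2 - 9135 = -18487/2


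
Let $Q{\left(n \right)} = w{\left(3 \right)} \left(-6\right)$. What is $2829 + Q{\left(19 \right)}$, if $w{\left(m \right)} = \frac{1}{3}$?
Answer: $2827$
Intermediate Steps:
$w{\left(m \right)} = \frac{1}{3}$
$Q{\left(n \right)} = -2$ ($Q{\left(n \right)} = \frac{1}{3} \left(-6\right) = -2$)
$2829 + Q{\left(19 \right)} = 2829 - 2 = 2827$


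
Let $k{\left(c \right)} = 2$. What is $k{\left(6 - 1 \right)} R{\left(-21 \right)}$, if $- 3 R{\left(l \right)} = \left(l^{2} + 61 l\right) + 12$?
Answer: $552$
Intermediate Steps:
$R{\left(l \right)} = -4 - \frac{61 l}{3} - \frac{l^{2}}{3}$ ($R{\left(l \right)} = - \frac{\left(l^{2} + 61 l\right) + 12}{3} = - \frac{12 + l^{2} + 61 l}{3} = -4 - \frac{61 l}{3} - \frac{l^{2}}{3}$)
$k{\left(6 - 1 \right)} R{\left(-21 \right)} = 2 \left(-4 - -427 - \frac{\left(-21\right)^{2}}{3}\right) = 2 \left(-4 + 427 - 147\right) = 2 \cdot 276 = 552$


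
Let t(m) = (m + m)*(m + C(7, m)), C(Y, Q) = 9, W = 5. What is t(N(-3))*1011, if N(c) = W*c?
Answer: 181980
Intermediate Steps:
N(c) = 5*c
t(m) = 2*m*(9 + m) (t(m) = (m + m)*(m + 9) = (2*m)*(9 + m) = 2*m*(9 + m))
t(N(-3))*1011 = (2*(5*(-3))*(9 + 5*(-3)))*1011 = (2*(-15)*(9 - 15))*1011 = (2*(-15)*(-6))*1011 = 180*1011 = 181980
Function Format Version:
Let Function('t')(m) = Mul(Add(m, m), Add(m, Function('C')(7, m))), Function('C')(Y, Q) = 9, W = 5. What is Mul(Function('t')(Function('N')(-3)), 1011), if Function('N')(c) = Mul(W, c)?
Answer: 181980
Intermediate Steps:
Function('N')(c) = Mul(5, c)
Function('t')(m) = Mul(2, m, Add(9, m)) (Function('t')(m) = Mul(Add(m, m), Add(m, 9)) = Mul(Mul(2, m), Add(9, m)) = Mul(2, m, Add(9, m)))
Mul(Function('t')(Function('N')(-3)), 1011) = Mul(Mul(2, Mul(5, -3), Add(9, Mul(5, -3))), 1011) = Mul(Mul(2, -15, Add(9, -15)), 1011) = Mul(Mul(2, -15, -6), 1011) = Mul(180, 1011) = 181980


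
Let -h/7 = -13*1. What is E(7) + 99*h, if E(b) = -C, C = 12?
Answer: 8997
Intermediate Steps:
E(b) = -12 (E(b) = -1*12 = -12)
h = 91 (h = -(-91) = -7*(-13) = 91)
E(7) + 99*h = -12 + 99*91 = -12 + 9009 = 8997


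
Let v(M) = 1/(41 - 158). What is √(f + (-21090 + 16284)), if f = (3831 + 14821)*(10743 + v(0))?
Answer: √304768048754/39 ≈ 14155.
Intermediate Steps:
v(M) = -1/117 (v(M) = 1/(-117) = -1/117)
f = 23444258360/117 (f = (3831 + 14821)*(10743 - 1/117) = 18652*(1256930/117) = 23444258360/117 ≈ 2.0038e+8)
√(f + (-21090 + 16284)) = √(23444258360/117 + (-21090 + 16284)) = √(23444258360/117 - 4806) = √(23443696058/117) = √304768048754/39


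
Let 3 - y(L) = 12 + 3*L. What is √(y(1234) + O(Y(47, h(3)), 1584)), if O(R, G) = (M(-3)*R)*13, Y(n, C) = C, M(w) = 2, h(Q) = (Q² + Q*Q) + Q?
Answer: I*√3165 ≈ 56.258*I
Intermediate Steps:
h(Q) = Q + 2*Q² (h(Q) = (Q² + Q²) + Q = 2*Q² + Q = Q + 2*Q²)
y(L) = -9 - 3*L (y(L) = 3 - (12 + 3*L) = 3 + (-12 - 3*L) = -9 - 3*L)
O(R, G) = 26*R (O(R, G) = (2*R)*13 = 26*R)
√(y(1234) + O(Y(47, h(3)), 1584)) = √((-9 - 3*1234) + 26*(3*(1 + 2*3))) = √((-9 - 3702) + 26*(3*(1 + 6))) = √(-3711 + 26*(3*7)) = √(-3711 + 26*21) = √(-3711 + 546) = √(-3165) = I*√3165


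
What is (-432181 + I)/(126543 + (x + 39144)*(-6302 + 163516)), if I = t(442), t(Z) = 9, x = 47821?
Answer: -432172/13672242053 ≈ -3.1609e-5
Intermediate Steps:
I = 9
(-432181 + I)/(126543 + (x + 39144)*(-6302 + 163516)) = (-432181 + 9)/(126543 + (47821 + 39144)*(-6302 + 163516)) = -432172/(126543 + 86965*157214) = -432172/(126543 + 13672115510) = -432172/13672242053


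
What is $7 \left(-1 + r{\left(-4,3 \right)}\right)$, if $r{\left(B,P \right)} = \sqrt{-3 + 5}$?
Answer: $-7 + 7 \sqrt{2} \approx 2.8995$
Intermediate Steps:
$r{\left(B,P \right)} = \sqrt{2}$
$7 \left(-1 + r{\left(-4,3 \right)}\right) = 7 \left(-1 + \sqrt{2}\right) = -7 + 7 \sqrt{2}$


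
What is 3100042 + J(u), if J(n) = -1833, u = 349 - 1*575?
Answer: 3098209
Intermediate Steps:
u = -226 (u = 349 - 575 = -226)
3100042 + J(u) = 3100042 - 1833 = 3098209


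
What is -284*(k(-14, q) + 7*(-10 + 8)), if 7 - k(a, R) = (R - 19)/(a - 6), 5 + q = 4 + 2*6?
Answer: 10508/5 ≈ 2101.6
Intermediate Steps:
q = 11 (q = -5 + (4 + 2*6) = -5 + (4 + 12) = -5 + 16 = 11)
k(a, R) = 7 - (-19 + R)/(-6 + a) (k(a, R) = 7 - (R - 19)/(a - 6) = 7 - (-19 + R)/(-6 + a))
-284*(k(-14, q) + 7*(-10 + 8)) = -284*((-23 - 1*11 + 7*(-14))/(-6 - 14) + 7*(-10 + 8)) = -284*((-23 - 11 - 98)/(-20) + 7*(-2)) = -284*(-1/20*(-132) - 14) = -284*(33/5 - 14) = -284*(-37/5) = 10508/5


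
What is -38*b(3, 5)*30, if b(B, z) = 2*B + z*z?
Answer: -35340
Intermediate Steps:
b(B, z) = z² + 2*B (b(B, z) = 2*B + z² = z² + 2*B)
-38*b(3, 5)*30 = -38*(5² + 2*3)*30 = -38*(25 + 6)*30 = -38*31*30 = -1178*30 = -35340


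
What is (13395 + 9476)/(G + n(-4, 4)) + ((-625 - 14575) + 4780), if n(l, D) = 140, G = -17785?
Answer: -183883771/17645 ≈ -10421.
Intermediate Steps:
(13395 + 9476)/(G + n(-4, 4)) + ((-625 - 14575) + 4780) = (13395 + 9476)/(-17785 + 140) + ((-625 - 14575) + 4780) = 22871/(-17645) + (-15200 + 4780) = 22871*(-1/17645) - 10420 = -22871/17645 - 10420 = -183883771/17645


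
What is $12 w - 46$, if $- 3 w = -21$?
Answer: $38$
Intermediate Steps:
$w = 7$ ($w = \left(- \frac{1}{3}\right) \left(-21\right) = 7$)
$12 w - 46 = 12 \cdot 7 - 46 = 84 - 46 = 38$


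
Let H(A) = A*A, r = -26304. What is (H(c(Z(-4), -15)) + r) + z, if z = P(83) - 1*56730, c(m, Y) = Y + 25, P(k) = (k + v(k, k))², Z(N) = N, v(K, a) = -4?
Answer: -76693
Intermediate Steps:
P(k) = (-4 + k)² (P(k) = (k - 4)² = (-4 + k)²)
c(m, Y) = 25 + Y
z = -50489 (z = (-4 + 83)² - 1*56730 = 79² - 56730 = 6241 - 56730 = -50489)
H(A) = A²
(H(c(Z(-4), -15)) + r) + z = ((25 - 15)² - 26304) - 50489 = (10² - 26304) - 50489 = (100 - 26304) - 50489 = -26204 - 50489 = -76693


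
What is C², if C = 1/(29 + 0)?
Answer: 1/841 ≈ 0.0011891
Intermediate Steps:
C = 1/29 ≈ 0.034483
C² = (1/29)² = 1/841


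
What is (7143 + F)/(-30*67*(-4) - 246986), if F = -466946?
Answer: 459803/238946 ≈ 1.9243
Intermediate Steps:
(7143 + F)/(-30*67*(-4) - 246986) = (7143 - 466946)/(-30*67*(-4) - 246986) = -459803/(-2010*(-4) - 246986) = -459803/(8040 - 246986) = -459803/(-238946) = -459803*(-1/238946) = 459803/238946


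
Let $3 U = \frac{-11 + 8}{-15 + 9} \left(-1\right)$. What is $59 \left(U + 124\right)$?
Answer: $\frac{43837}{6} \approx 7306.2$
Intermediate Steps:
$U = - \frac{1}{6}$ ($U = \frac{\frac{-11 + 8}{-15 + 9} \left(-1\right)}{3} = \frac{- \frac{3}{-6} \left(-1\right)}{3} = \frac{\left(-3\right) \left(- \frac{1}{6}\right) \left(-1\right)}{3} = \frac{\frac{1}{2} \left(-1\right)}{3} = \frac{1}{3} \left(- \frac{1}{2}\right) = - \frac{1}{6} \approx -0.16667$)
$59 \left(U + 124\right) = 59 \left(- \frac{1}{6} + 124\right) = 59 \cdot \frac{743}{6} = \frac{43837}{6}$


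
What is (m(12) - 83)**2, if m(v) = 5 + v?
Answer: 4356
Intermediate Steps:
(m(12) - 83)**2 = ((5 + 12) - 83)**2 = (17 - 83)**2 = (-66)**2 = 4356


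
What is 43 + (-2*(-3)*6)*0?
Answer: 43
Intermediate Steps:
43 + (-2*(-3)*6)*0 = 43 + (6*6)*0 = 43 + 36*0 = 43 + 0 = 43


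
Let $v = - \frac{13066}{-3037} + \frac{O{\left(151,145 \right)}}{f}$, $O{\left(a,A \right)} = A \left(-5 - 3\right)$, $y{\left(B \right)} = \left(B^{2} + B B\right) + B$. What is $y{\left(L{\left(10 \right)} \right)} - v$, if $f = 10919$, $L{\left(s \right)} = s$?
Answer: $\frac{6824665896}{33161003} \approx 205.8$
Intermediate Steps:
$y{\left(B \right)} = B + 2 B^{2}$ ($y{\left(B \right)} = \left(B^{2} + B^{2}\right) + B = 2 B^{2} + B = B + 2 B^{2}$)
$O{\left(a,A \right)} = - 8 A$ ($O{\left(a,A \right)} = A \left(-8\right) = - 8 A$)
$v = \frac{139144734}{33161003}$ ($v = - \frac{13066}{-3037} + \frac{\left(-8\right) 145}{10919} = \left(-13066\right) \left(- \frac{1}{3037}\right) - \frac{1160}{10919} = \frac{13066}{3037} - \frac{1160}{10919} = \frac{139144734}{33161003} \approx 4.196$)
$y{\left(L{\left(10 \right)} \right)} - v = 10 \left(1 + 2 \cdot 10\right) - \frac{139144734}{33161003} = 10 \left(1 + 20\right) - \frac{139144734}{33161003} = 10 \cdot 21 - \frac{139144734}{33161003} = 210 - \frac{139144734}{33161003} = \frac{6824665896}{33161003}$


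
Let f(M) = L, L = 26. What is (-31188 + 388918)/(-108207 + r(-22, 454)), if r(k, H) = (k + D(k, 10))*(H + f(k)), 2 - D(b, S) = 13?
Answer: -357730/124047 ≈ -2.8838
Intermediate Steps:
D(b, S) = -11 (D(b, S) = 2 - 1*13 = 2 - 13 = -11)
f(M) = 26
r(k, H) = (-11 + k)*(26 + H) (r(k, H) = (k - 11)*(H + 26) = (-11 + k)*(26 + H))
(-31188 + 388918)/(-108207 + r(-22, 454)) = (-31188 + 388918)/(-108207 + (-286 - 11*454 + 26*(-22) + 454*(-22))) = 357730/(-108207 + (-286 - 4994 - 572 - 9988)) = 357730/(-108207 - 15840) = 357730/(-124047) = 357730*(-1/124047) = -357730/124047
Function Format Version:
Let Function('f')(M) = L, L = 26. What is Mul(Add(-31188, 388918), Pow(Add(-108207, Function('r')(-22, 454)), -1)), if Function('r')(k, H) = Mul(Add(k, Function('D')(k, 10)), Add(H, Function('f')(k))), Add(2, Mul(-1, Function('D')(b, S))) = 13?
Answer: Rational(-357730, 124047) ≈ -2.8838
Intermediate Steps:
Function('D')(b, S) = -11 (Function('D')(b, S) = Add(2, Mul(-1, 13)) = Add(2, -13) = -11)
Function('f')(M) = 26
Function('r')(k, H) = Mul(Add(-11, k), Add(26, H)) (Function('r')(k, H) = Mul(Add(k, -11), Add(H, 26)) = Mul(Add(-11, k), Add(26, H)))
Mul(Add(-31188, 388918), Pow(Add(-108207, Function('r')(-22, 454)), -1)) = Mul(Add(-31188, 388918), Pow(Add(-108207, Add(-286, Mul(-11, 454), Mul(26, -22), Mul(454, -22))), -1)) = Mul(357730, Pow(Add(-108207, Add(-286, -4994, -572, -9988)), -1)) = Mul(357730, Pow(Add(-108207, -15840), -1)) = Mul(357730, Pow(-124047, -1)) = Mul(357730, Rational(-1, 124047)) = Rational(-357730, 124047)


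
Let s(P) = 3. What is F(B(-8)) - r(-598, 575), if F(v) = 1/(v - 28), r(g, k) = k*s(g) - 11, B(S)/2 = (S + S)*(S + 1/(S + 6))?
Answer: -418215/244 ≈ -1714.0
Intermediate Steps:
B(S) = 4*S*(S + 1/(6 + S)) (B(S) = 2*((S + S)*(S + 1/(S + 6))) = 2*((2*S)*(S + 1/(6 + S))) = 2*(2*S*(S + 1/(6 + S))) = 4*S*(S + 1/(6 + S)))
r(g, k) = -11 + 3*k (r(g, k) = k*3 - 11 = 3*k - 11 = -11 + 3*k)
F(v) = 1/(-28 + v)
F(B(-8)) - r(-598, 575) = 1/(-28 + 4*(-8)*(1 + (-8)**2 + 6*(-8))/(6 - 8)) - (-11 + 3*575) = 1/(-28 + 4*(-8)*(1 + 64 - 48)/(-2)) - (-11 + 1725) = 1/(-28 + 4*(-8)*(-1/2)*17) - 1*1714 = 1/(-28 + 272) - 1714 = 1/244 - 1714 = -418215/244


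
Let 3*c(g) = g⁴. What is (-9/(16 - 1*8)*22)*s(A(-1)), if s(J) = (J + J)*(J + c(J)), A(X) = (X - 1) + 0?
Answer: 330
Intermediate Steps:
c(g) = g⁴/3
A(X) = -1 + X (A(X) = (-1 + X) + 0 = -1 + X)
s(J) = 2*J*(J + J⁴/3) (s(J) = (J + J)*(J + J⁴/3) = (2*J)*(J + J⁴/3) = 2*J*(J + J⁴/3))
(-9/(16 - 1*8)*22)*s(A(-1)) = (-9/(16 - 1*8)*22)*(2*(-1 - 1)²*(3 + (-1 - 1)³)/3) = (-9/(16 - 8)*22)*((⅔)*(-2)²*(3 + (-2)³)) = (-9/8*22)*((⅔)*4*(3 - 8)) = (-9*⅛*22)*((⅔)*4*(-5)) = -9/8*22*(-40/3) = -99/4*(-40/3) = 330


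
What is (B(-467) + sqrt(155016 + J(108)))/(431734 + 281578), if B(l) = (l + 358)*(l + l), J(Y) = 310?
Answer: 50903/356656 + sqrt(155326)/713312 ≈ 0.14328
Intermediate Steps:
B(l) = 2*l*(358 + l) (B(l) = (358 + l)*(2*l) = 2*l*(358 + l))
(B(-467) + sqrt(155016 + J(108)))/(431734 + 281578) = (2*(-467)*(358 - 467) + sqrt(155016 + 310))/(431734 + 281578) = (2*(-467)*(-109) + sqrt(155326))/713312 = (101806 + sqrt(155326))*(1/713312) = 50903/356656 + sqrt(155326)/713312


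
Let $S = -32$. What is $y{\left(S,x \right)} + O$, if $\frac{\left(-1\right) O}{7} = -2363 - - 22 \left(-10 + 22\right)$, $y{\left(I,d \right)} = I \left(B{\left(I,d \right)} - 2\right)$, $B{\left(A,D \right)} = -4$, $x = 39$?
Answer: $14885$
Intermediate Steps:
$y{\left(I,d \right)} = - 6 I$ ($y{\left(I,d \right)} = I \left(-4 - 2\right) = I \left(-6\right) = - 6 I$)
$O = 14693$ ($O = - 7 \left(-2363 - - 22 \left(-10 + 22\right)\right) = - 7 \left(-2363 - \left(-22\right) 12\right) = - 7 \left(-2363 - -264\right) = - 7 \left(-2363 + 264\right) = \left(-7\right) \left(-2099\right) = 14693$)
$y{\left(S,x \right)} + O = \left(-6\right) \left(-32\right) + 14693 = 192 + 14693 = 14885$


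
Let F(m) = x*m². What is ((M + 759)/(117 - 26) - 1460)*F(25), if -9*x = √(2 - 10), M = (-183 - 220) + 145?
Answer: 165448750*I*√2/819 ≈ 2.8569e+5*I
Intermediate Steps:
M = -258 (M = -403 + 145 = -258)
x = -2*I*√2/9 (x = -√(2 - 10)/9 = -2*I*√2/9 ≈ -0.31427*I)
F(m) = -2*I*√2*m²/9 (F(m) = (-2*I*√2/9)*m² = -2*I*√2*m²/9)
((M + 759)/(117 - 26) - 1460)*F(25) = ((-258 + 759)/(117 - 26) - 1460)*(-2/9*I*√2*25²) = (501/91 - 1460)*(-2/9*I*√2*625) = (501*(1/91) - 1460)*(-1250*I*√2/9) = (501/91 - 1460)*(-1250*I*√2/9) = -(-165448750)*I*√2/819 = 165448750*I*√2/819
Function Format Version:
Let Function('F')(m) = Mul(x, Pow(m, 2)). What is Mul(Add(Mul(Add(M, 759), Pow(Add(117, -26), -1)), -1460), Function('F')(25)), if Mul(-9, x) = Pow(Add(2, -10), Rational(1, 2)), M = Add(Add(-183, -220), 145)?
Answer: Mul(Rational(165448750, 819), I, Pow(2, Rational(1, 2))) ≈ Mul(2.8569e+5, I)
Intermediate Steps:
M = -258 (M = Add(-403, 145) = -258)
x = Mul(Rational(-2, 9), I, Pow(2, Rational(1, 2))) (x = Mul(Rational(-1, 9), Pow(Add(2, -10), Rational(1, 2))) = Mul(Rational(-1, 9), Pow(-8, Rational(1, 2))) = Mul(Rational(-1, 9), Mul(2, I, Pow(2, Rational(1, 2)))) = Mul(Rational(-2, 9), I, Pow(2, Rational(1, 2))) ≈ Mul(-0.31427, I))
Function('F')(m) = Mul(Rational(-2, 9), I, Pow(2, Rational(1, 2)), Pow(m, 2)) (Function('F')(m) = Mul(Mul(Rational(-2, 9), I, Pow(2, Rational(1, 2))), Pow(m, 2)) = Mul(Rational(-2, 9), I, Pow(2, Rational(1, 2)), Pow(m, 2)))
Mul(Add(Mul(Add(M, 759), Pow(Add(117, -26), -1)), -1460), Function('F')(25)) = Mul(Add(Mul(Add(-258, 759), Pow(Add(117, -26), -1)), -1460), Mul(Rational(-2, 9), I, Pow(2, Rational(1, 2)), Pow(25, 2))) = Mul(Add(Mul(501, Pow(91, -1)), -1460), Mul(Rational(-2, 9), I, Pow(2, Rational(1, 2)), 625)) = Mul(Add(Mul(501, Rational(1, 91)), -1460), Mul(Rational(-1250, 9), I, Pow(2, Rational(1, 2)))) = Mul(Add(Rational(501, 91), -1460), Mul(Rational(-1250, 9), I, Pow(2, Rational(1, 2)))) = Mul(Rational(-132359, 91), Mul(Rational(-1250, 9), I, Pow(2, Rational(1, 2)))) = Mul(Rational(165448750, 819), I, Pow(2, Rational(1, 2)))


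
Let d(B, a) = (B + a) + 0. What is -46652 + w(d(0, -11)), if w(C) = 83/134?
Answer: -6251285/134 ≈ -46651.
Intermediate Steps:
d(B, a) = B + a
w(C) = 83/134 (w(C) = 83*(1/134) = 83/134)
-46652 + w(d(0, -11)) = -46652 + 83/134 = -6251285/134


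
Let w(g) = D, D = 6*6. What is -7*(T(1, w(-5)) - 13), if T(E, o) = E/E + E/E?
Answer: 77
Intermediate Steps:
D = 36
w(g) = 36
T(E, o) = 2 (T(E, o) = 1 + 1 = 2)
-7*(T(1, w(-5)) - 13) = -7*(2 - 13) = -7*(-11) = 77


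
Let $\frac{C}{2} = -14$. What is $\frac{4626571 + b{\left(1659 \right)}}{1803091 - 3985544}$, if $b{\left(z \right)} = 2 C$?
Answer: $- \frac{159535}{75257} \approx -2.1199$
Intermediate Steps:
$C = -28$ ($C = 2 \left(-14\right) = -28$)
$b{\left(z \right)} = -56$ ($b{\left(z \right)} = 2 \left(-28\right) = -56$)
$\frac{4626571 + b{\left(1659 \right)}}{1803091 - 3985544} = \frac{4626571 - 56}{1803091 - 3985544} = \frac{4626515}{-2182453} = 4626515 \left(- \frac{1}{2182453}\right) = - \frac{159535}{75257}$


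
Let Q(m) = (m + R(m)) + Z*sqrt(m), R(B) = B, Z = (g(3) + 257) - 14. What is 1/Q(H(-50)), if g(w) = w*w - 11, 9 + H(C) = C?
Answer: -2/58317 - 241*I*sqrt(59)/3440703 ≈ -3.4295e-5 - 0.00053802*I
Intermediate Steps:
H(C) = -9 + C
g(w) = -11 + w**2 (g(w) = w**2 - 11 = -11 + w**2)
Z = 241 (Z = ((-11 + 3**2) + 257) - 14 = ((-11 + 9) + 257) - 14 = (-2 + 257) - 14 = 255 - 14 = 241)
Q(m) = 2*m + 241*sqrt(m) (Q(m) = (m + m) + 241*sqrt(m) = 2*m + 241*sqrt(m))
1/Q(H(-50)) = 1/(2*(-9 - 50) + 241*sqrt(-9 - 50)) = 1/(2*(-59) + 241*sqrt(-59)) = 1/(-118 + 241*(I*sqrt(59))) = 1/(-118 + 241*I*sqrt(59))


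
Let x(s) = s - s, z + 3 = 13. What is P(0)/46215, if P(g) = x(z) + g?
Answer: 0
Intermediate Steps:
z = 10 (z = -3 + 13 = 10)
x(s) = 0
P(g) = g (P(g) = 0 + g = g)
P(0)/46215 = 0/46215 = 0*(1/46215) = 0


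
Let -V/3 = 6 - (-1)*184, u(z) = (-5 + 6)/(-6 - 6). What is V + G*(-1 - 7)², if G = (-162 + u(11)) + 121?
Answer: -9598/3 ≈ -3199.3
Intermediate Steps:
u(z) = -1/12 (u(z) = 1/(-12) = 1*(-1/12) = -1/12)
V = -570 (V = -3*(6 - (-1)*184) = -3*(6 - 1*(-184)) = -3*(6 + 184) = -3*190 = -570)
G = -493/12 (G = (-162 - 1/12) + 121 = -1945/12 + 121 = -493/12 ≈ -41.083)
V + G*(-1 - 7)² = -570 - 493*(-1 - 7)²/12 = -570 - 493/12*(-8)² = -570 - 493/12*64 = -570 - 7888/3 = -9598/3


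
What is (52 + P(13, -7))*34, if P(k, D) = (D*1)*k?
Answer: -1326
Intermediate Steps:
P(k, D) = D*k
(52 + P(13, -7))*34 = (52 - 7*13)*34 = (52 - 91)*34 = -39*34 = -1326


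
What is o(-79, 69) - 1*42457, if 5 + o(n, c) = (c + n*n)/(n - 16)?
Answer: -808040/19 ≈ -42528.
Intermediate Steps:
o(n, c) = -5 + (c + n²)/(-16 + n) (o(n, c) = -5 + (c + n*n)/(n - 16) = -5 + (c + n²)/(-16 + n))
o(-79, 69) - 1*42457 = (80 + 69 + (-79)² - 5*(-79))/(-16 - 79) - 1*42457 = (80 + 69 + 6241 + 395)/(-95) - 42457 = -1/95*6785 - 42457 = -1357/19 - 42457 = -808040/19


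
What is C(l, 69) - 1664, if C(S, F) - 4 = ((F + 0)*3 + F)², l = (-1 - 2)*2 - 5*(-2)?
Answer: 74516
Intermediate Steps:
l = 4 (l = -3*2 + 10 = -6 + 10 = 4)
C(S, F) = 4 + 16*F² (C(S, F) = 4 + ((F + 0)*3 + F)² = 4 + (F*3 + F)² = 4 + (3*F + F)² = 4 + (4*F)² = 4 + 16*F²)
C(l, 69) - 1664 = (4 + 16*69²) - 1664 = (4 + 16*4761) - 1664 = (4 + 76176) - 1664 = 76180 - 1664 = 74516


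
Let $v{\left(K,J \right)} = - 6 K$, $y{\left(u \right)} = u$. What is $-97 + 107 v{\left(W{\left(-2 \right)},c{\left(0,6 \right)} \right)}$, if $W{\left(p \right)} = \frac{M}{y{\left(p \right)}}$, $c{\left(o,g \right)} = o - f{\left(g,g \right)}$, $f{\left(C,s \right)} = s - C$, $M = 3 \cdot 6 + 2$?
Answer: $6323$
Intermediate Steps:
$M = 20$ ($M = 18 + 2 = 20$)
$c{\left(o,g \right)} = o$ ($c{\left(o,g \right)} = o - \left(g - g\right) = o - 0 = o + 0 = o$)
$W{\left(p \right)} = \frac{20}{p}$
$-97 + 107 v{\left(W{\left(-2 \right)},c{\left(0,6 \right)} \right)} = -97 + 107 \left(- 6 \frac{20}{-2}\right) = -97 + 107 \left(- 6 \cdot 20 \left(- \frac{1}{2}\right)\right) = -97 + 107 \left(\left(-6\right) \left(-10\right)\right) = -97 + 107 \cdot 60 = -97 + 6420 = 6323$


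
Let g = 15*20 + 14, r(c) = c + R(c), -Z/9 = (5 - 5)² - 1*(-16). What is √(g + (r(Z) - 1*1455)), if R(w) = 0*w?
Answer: I*√1285 ≈ 35.847*I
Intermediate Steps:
R(w) = 0
Z = -144 (Z = -9*((5 - 5)² - 1*(-16)) = -9*(0² + 16) = -9*(0 + 16) = -9*16 = -144)
r(c) = c (r(c) = c + 0 = c)
g = 314 (g = 300 + 14 = 314)
√(g + (r(Z) - 1*1455)) = √(314 + (-144 - 1*1455)) = √(314 + (-144 - 1455)) = √(314 - 1599) = √(-1285) = I*√1285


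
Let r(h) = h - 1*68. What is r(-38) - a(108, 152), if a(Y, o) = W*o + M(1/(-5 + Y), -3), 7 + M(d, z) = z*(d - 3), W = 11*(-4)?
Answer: 677743/103 ≈ 6580.0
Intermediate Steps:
W = -44
r(h) = -68 + h (r(h) = h - 68 = -68 + h)
M(d, z) = -7 + z*(-3 + d) (M(d, z) = -7 + z*(d - 3) = -7 + z*(-3 + d))
a(Y, o) = 2 - 44*o - 3/(-5 + Y) (a(Y, o) = -44*o + (-7 - 3*(-3) - 3/(-5 + Y)) = -44*o + (-7 + 9 - 3/(-5 + Y)) = -44*o + (2 - 3/(-5 + Y)) = 2 - 44*o - 3/(-5 + Y))
r(-38) - a(108, 152) = (-68 - 38) - (-3 + 2*(1 - 22*152)*(-5 + 108))/(-5 + 108) = -106 - (-3 + 2*(1 - 3344)*103)/103 = -106 - (-3 + 2*(-3343)*103)/103 = -106 - (-3 - 688658)/103 = -106 - (-688661)/103 = -106 - 1*(-688661/103) = -106 + 688661/103 = 677743/103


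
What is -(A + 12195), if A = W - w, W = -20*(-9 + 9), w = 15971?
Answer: 3776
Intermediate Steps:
W = 0 (W = -20*0 = 0)
A = -15971 (A = 0 - 1*15971 = 0 - 15971 = -15971)
-(A + 12195) = -(-15971 + 12195) = -1*(-3776) = 3776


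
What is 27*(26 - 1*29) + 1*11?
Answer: -70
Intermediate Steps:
27*(26 - 1*29) + 1*11 = 27*(26 - 29) + 11 = 27*(-3) + 11 = -81 + 11 = -70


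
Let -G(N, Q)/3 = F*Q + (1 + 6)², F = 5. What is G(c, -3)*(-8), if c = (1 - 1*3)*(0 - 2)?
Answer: 816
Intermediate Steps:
c = 4 (c = (1 - 3)*(-2) = -2*(-2) = 4)
G(N, Q) = -147 - 15*Q (G(N, Q) = -3*(5*Q + (1 + 6)²) = -3*(5*Q + 7²) = -3*(5*Q + 49) = -3*(49 + 5*Q) = -147 - 15*Q)
G(c, -3)*(-8) = (-147 - 15*(-3))*(-8) = (-147 + 45)*(-8) = -102*(-8) = 816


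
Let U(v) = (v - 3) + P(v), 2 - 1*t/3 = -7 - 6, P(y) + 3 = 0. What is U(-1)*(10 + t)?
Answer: -385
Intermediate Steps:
P(y) = -3 (P(y) = -3 + 0 = -3)
t = 45 (t = 6 - 3*(-7 - 6) = 6 - 3*(-13) = 6 + 39 = 45)
U(v) = -6 + v (U(v) = (v - 3) - 3 = (-3 + v) - 3 = -6 + v)
U(-1)*(10 + t) = (-6 - 1)*(10 + 45) = -7*55 = -385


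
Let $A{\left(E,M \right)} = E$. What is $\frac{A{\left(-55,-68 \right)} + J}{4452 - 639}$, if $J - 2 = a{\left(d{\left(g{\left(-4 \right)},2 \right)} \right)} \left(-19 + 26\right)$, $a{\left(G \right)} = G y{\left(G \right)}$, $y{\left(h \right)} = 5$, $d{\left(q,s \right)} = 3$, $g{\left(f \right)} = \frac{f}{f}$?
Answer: $\frac{52}{3813} \approx 0.013638$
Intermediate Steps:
$g{\left(f \right)} = 1$
$a{\left(G \right)} = 5 G$ ($a{\left(G \right)} = G 5 = 5 G$)
$J = 107$ ($J = 2 + 5 \cdot 3 \left(-19 + 26\right) = 2 + 15 \cdot 7 = 2 + 105 = 107$)
$\frac{A{\left(-55,-68 \right)} + J}{4452 - 639} = \frac{-55 + 107}{4452 - 639} = \frac{52}{3813}$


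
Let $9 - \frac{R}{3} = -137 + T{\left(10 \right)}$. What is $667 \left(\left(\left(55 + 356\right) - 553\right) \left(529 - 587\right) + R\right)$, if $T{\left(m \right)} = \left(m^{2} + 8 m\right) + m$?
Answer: $5405368$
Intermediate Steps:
$T{\left(m \right)} = m^{2} + 9 m$
$R = -132$ ($R = 27 - 3 \left(-137 + 10 \left(9 + 10\right)\right) = 27 - 3 \left(-137 + 10 \cdot 19\right) = 27 - 3 \left(-137 + 190\right) = 27 - 159 = -132$)
$667 \left(\left(\left(55 + 356\right) - 553\right) \left(529 - 587\right) + R\right) = 667 \left(\left(\left(55 + 356\right) - 553\right) \left(529 - 587\right) - 132\right) = 667 \left(\left(411 - 553\right) \left(-58\right) - 132\right) = 667 \left(\left(-142\right) \left(-58\right) - 132\right) = 667 \left(8236 - 132\right) = 667 \cdot 8104 = 5405368$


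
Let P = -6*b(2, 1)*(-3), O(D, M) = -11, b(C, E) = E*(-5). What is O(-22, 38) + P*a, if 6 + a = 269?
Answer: -23681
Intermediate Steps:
a = 263 (a = -6 + 269 = 263)
b(C, E) = -5*E
P = -90 (P = -(-30)*(-3) = -6*(-5)*(-3) = 30*(-3) = -90)
O(-22, 38) + P*a = -11 - 90*263 = -11 - 23670 = -23681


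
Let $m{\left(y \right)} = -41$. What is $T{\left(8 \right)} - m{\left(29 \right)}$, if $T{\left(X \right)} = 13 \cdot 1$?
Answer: $54$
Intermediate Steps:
$T{\left(X \right)} = 13$
$T{\left(8 \right)} - m{\left(29 \right)} = 13 - -41 = 13 + 41 = 54$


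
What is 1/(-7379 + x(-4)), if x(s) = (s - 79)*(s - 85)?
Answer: 1/8 ≈ 0.12500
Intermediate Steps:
x(s) = (-85 + s)*(-79 + s) (x(s) = (-79 + s)*(-85 + s) = (-85 + s)*(-79 + s))
1/(-7379 + x(-4)) = 1/(-7379 + (6715 + (-4)**2 - 164*(-4))) = 1/(-7379 + (6715 + 16 + 656)) = 1/(-7379 + 7387) = 1/8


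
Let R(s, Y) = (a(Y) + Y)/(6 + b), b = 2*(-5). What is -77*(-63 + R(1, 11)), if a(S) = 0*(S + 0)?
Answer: 20251/4 ≈ 5062.8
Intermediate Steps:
b = -10
a(S) = 0 (a(S) = 0*S = 0)
R(s, Y) = -Y/4 (R(s, Y) = (0 + Y)/(6 - 10) = Y/(-4) = Y*(-¼) = -Y/4)
-77*(-63 + R(1, 11)) = -77*(-63 - ¼*11) = -77*(-63 - 11/4) = -77*(-263/4) = 20251/4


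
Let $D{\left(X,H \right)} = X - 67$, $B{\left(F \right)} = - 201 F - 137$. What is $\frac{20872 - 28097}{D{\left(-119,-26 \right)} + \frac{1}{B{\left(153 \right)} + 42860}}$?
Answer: $\frac{86483250}{2226419} \approx 38.844$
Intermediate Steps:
$B{\left(F \right)} = -137 - 201 F$
$D{\left(X,H \right)} = -67 + X$
$\frac{20872 - 28097}{D{\left(-119,-26 \right)} + \frac{1}{B{\left(153 \right)} + 42860}} = \frac{20872 - 28097}{\left(-67 - 119\right) + \frac{1}{\left(-137 - 30753\right) + 42860}} = - \frac{7225}{-186 + \frac{1}{\left(-137 - 30753\right) + 42860}} = - \frac{7225}{-186 + \frac{1}{-30890 + 42860}} = - \frac{7225}{-186 + \frac{1}{11970}} = - \frac{7225}{- \frac{2226419}{11970}} = \left(-7225\right) \left(- \frac{11970}{2226419}\right) = \frac{86483250}{2226419}$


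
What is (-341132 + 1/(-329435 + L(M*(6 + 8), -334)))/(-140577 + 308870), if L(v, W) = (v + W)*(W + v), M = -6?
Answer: -52776872853/26036778323 ≈ -2.0270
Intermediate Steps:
L(v, W) = (W + v)² (L(v, W) = (W + v)*(W + v) = (W + v)²)
(-341132 + 1/(-329435 + L(M*(6 + 8), -334)))/(-140577 + 308870) = (-341132 + 1/(-329435 + (-334 - 6*(6 + 8))²))/(-140577 + 308870) = (-341132 + 1/(-329435 + (-334 - 6*14)²))/168293 = (-341132 + 1/(-329435 + (-334 - 84)²))*(1/168293) = (-341132 + 1/(-329435 + (-418)²))*(1/168293) = (-341132 + 1/(-329435 + 174724))*(1/168293) = (-341132 + 1/(-154711))*(1/168293) = (-341132 - 1/154711)*(1/168293) = -52776872853/154711*1/168293 = -52776872853/26036778323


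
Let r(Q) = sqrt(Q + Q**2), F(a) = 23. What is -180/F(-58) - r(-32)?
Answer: -180/23 - 4*sqrt(62) ≈ -39.322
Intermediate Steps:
-180/F(-58) - r(-32) = -180/23 - sqrt(-32*(1 - 32)) = -180*1/23 - sqrt(-32*(-31)) = -180/23 - sqrt(992) = -180/23 - 4*sqrt(62)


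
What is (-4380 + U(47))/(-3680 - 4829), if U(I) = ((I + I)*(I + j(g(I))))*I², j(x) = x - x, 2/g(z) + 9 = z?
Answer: -9754982/8509 ≈ -1146.4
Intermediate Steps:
g(z) = 2/(-9 + z)
j(x) = 0
U(I) = 2*I⁴ (U(I) = ((I + I)*(I + 0))*I² = ((2*I)*I)*I² = (2*I²)*I² = 2*I⁴)
(-4380 + U(47))/(-3680 - 4829) = (-4380 + 2*47⁴)/(-3680 - 4829) = (-4380 + 2*4879681)/(-8509) = (-4380 + 9759362)*(-1/8509) = 9754982*(-1/8509) = -9754982/8509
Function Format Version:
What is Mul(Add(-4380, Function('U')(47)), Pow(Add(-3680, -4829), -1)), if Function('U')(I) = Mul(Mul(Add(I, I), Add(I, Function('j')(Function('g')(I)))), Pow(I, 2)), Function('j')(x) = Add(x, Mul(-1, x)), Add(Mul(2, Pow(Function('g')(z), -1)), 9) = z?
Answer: Rational(-9754982, 8509) ≈ -1146.4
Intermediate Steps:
Function('g')(z) = Mul(2, Pow(Add(-9, z), -1))
Function('j')(x) = 0
Function('U')(I) = Mul(2, Pow(I, 4)) (Function('U')(I) = Mul(Mul(Add(I, I), Add(I, 0)), Pow(I, 2)) = Mul(Mul(Mul(2, I), I), Pow(I, 2)) = Mul(Mul(2, Pow(I, 2)), Pow(I, 2)) = Mul(2, Pow(I, 4)))
Mul(Add(-4380, Function('U')(47)), Pow(Add(-3680, -4829), -1)) = Mul(Add(-4380, Mul(2, Pow(47, 4))), Pow(Add(-3680, -4829), -1)) = Mul(Add(-4380, Mul(2, 4879681)), Pow(-8509, -1)) = Mul(Add(-4380, 9759362), Rational(-1, 8509)) = Mul(9754982, Rational(-1, 8509)) = Rational(-9754982, 8509)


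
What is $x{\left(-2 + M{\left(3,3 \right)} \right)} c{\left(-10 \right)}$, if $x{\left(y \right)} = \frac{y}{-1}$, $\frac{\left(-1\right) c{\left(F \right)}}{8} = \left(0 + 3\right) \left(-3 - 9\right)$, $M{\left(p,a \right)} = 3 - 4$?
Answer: $864$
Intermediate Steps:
$M{\left(p,a \right)} = -1$ ($M{\left(p,a \right)} = 3 - 4 = -1$)
$c{\left(F \right)} = 288$ ($c{\left(F \right)} = - 8 \left(0 + 3\right) \left(-3 - 9\right) = - 8 \cdot 3 \left(-12\right) = \left(-8\right) \left(-36\right) = 288$)
$x{\left(y \right)} = - y$ ($x{\left(y \right)} = y \left(-1\right) = - y$)
$x{\left(-2 + M{\left(3,3 \right)} \right)} c{\left(-10 \right)} = - (-2 - 1) 288 = \left(-1\right) \left(-3\right) 288 = 3 \cdot 288 = 864$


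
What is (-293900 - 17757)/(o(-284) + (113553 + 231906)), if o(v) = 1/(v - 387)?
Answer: -209121847/231802988 ≈ -0.90215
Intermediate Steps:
o(v) = 1/(-387 + v)
(-293900 - 17757)/(o(-284) + (113553 + 231906)) = (-293900 - 17757)/(1/(-387 - 284) + (113553 + 231906)) = -311657/(1/(-671) + 345459) = -311657/(-1/671 + 345459) = -311657/231802988/671 = -311657*671/231802988 = -209121847/231802988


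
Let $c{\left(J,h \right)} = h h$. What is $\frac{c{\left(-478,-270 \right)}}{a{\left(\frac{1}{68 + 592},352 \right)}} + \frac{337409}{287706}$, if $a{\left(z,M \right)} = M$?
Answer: $\frac{2636566921}{12659064} \approx 208.27$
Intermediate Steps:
$c{\left(J,h \right)} = h^{2}$
$\frac{c{\left(-478,-270 \right)}}{a{\left(\frac{1}{68 + 592},352 \right)}} + \frac{337409}{287706} = \frac{\left(-270\right)^{2}}{352} + \frac{337409}{287706} = 72900 \cdot \frac{1}{352} + 337409 \cdot \frac{1}{287706} = \frac{18225}{88} + \frac{337409}{287706} = \frac{2636566921}{12659064}$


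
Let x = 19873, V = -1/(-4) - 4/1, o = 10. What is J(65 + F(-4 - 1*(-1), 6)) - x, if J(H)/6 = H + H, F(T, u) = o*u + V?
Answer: -18418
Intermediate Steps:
V = -15/4 (V = -1*(-1/4) - 4*1 = 1/4 - 4 = -15/4 ≈ -3.7500)
F(T, u) = -15/4 + 10*u (F(T, u) = 10*u - 15/4 = -15/4 + 10*u)
J(H) = 12*H (J(H) = 6*(H + H) = 6*(2*H) = 12*H)
J(65 + F(-4 - 1*(-1), 6)) - x = 12*(65 + (-15/4 + 10*6)) - 1*19873 = 12*(65 + (-15/4 + 60)) - 19873 = 12*(65 + 225/4) - 19873 = 12*(485/4) - 19873 = 1455 - 19873 = -18418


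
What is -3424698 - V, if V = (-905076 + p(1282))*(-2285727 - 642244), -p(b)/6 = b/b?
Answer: -2650057273320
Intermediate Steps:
p(b) = -6 (p(b) = -6*b/b = -6*1 = -6)
V = 2650053848622 (V = (-905076 - 6)*(-2285727 - 642244) = -905082*(-2927971) = 2650053848622)
-3424698 - V = -3424698 - 1*2650053848622 = -3424698 - 2650053848622 = -2650057273320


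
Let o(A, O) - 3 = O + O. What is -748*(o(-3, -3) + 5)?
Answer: -1496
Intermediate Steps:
o(A, O) = 3 + 2*O (o(A, O) = 3 + (O + O) = 3 + 2*O)
-748*(o(-3, -3) + 5) = -748*((3 + 2*(-3)) + 5) = -748*((3 - 6) + 5) = -748*(-3 + 5) = -748*2 = -44*34 = -1496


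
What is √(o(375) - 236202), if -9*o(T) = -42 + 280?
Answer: 2*I*√531514/3 ≈ 486.03*I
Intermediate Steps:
o(T) = -238/9 (o(T) = -(-42 + 280)/9 = -⅑*238 = -238/9)
√(o(375) - 236202) = √(-238/9 - 236202) = √(-2126056/9) = 2*I*√531514/3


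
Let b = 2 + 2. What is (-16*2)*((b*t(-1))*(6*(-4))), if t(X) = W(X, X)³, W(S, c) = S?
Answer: -3072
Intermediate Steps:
t(X) = X³
b = 4
(-16*2)*((b*t(-1))*(6*(-4))) = (-16*2)*((4*(-1)³)*(6*(-4))) = -32*4*(-1)*(-24) = -(-128)*(-24) = -32*96 = -3072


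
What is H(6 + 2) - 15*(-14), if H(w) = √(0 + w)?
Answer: 210 + 2*√2 ≈ 212.83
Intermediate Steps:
H(w) = √w
H(6 + 2) - 15*(-14) = √(6 + 2) - 15*(-14) = √8 + 210 = 2*√2 + 210 = 210 + 2*√2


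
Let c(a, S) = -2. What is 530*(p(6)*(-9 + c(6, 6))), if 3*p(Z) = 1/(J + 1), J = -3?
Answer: 2915/3 ≈ 971.67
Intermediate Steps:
p(Z) = -⅙ (p(Z) = 1/(3*(-3 + 1)) = (⅓)/(-2) = (⅓)*(-½) = -⅙)
530*(p(6)*(-9 + c(6, 6))) = 530*(-(-9 - 2)/6) = 530*(-⅙*(-11)) = 530*(11/6) = 2915/3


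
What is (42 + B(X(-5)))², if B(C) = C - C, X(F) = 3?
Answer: 1764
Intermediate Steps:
B(C) = 0
(42 + B(X(-5)))² = (42 + 0)² = 42² = 1764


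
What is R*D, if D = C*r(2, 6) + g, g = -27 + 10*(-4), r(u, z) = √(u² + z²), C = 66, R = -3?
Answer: 201 - 396*√10 ≈ -1051.3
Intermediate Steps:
g = -67 (g = -27 - 40 = -67)
D = -67 + 132*√10 (D = 66*√(2² + 6²) - 67 = 66*√(4 + 36) - 67 = 66*√40 - 67 = 66*(2*√10) - 67 = 132*√10 - 67 = -67 + 132*√10 ≈ 350.42)
R*D = -3*(-67 + 132*√10) = 201 - 396*√10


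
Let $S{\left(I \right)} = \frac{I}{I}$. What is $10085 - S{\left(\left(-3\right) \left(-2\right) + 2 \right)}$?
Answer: $10084$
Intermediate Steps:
$S{\left(I \right)} = 1$
$10085 - S{\left(\left(-3\right) \left(-2\right) + 2 \right)} = 10085 - 1 = 10084$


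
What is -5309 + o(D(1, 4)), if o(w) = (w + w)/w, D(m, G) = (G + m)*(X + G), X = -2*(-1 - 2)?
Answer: -5307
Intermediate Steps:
X = 6 (X = -2*(-3) = 6)
D(m, G) = (6 + G)*(G + m) (D(m, G) = (G + m)*(6 + G) = (6 + G)*(G + m))
o(w) = 2 (o(w) = (2*w)/w = 2)
-5309 + o(D(1, 4)) = -5309 + 2 = -5307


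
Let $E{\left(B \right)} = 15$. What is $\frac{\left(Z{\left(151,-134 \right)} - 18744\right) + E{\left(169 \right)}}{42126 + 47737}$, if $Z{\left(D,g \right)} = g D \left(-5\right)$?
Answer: $\frac{82441}{89863} \approx 0.91741$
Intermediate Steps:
$Z{\left(D,g \right)} = - 5 D g$ ($Z{\left(D,g \right)} = D g \left(-5\right) = - 5 D g$)
$\frac{\left(Z{\left(151,-134 \right)} - 18744\right) + E{\left(169 \right)}}{42126 + 47737} = \frac{\left(\left(-5\right) 151 \left(-134\right) - 18744\right) + 15}{42126 + 47737} = \frac{\left(101170 - 18744\right) + 15}{89863} = \left(82426 + 15\right) \frac{1}{89863} = 82441 \cdot \frac{1}{89863} = \frac{82441}{89863}$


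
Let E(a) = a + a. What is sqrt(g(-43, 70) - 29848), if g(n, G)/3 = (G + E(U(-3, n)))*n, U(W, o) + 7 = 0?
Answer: 4*I*sqrt(2317) ≈ 192.54*I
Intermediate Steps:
U(W, o) = -7 (U(W, o) = -7 + 0 = -7)
E(a) = 2*a
g(n, G) = 3*n*(-14 + G) (g(n, G) = 3*((G + 2*(-7))*n) = 3*((G - 14)*n) = 3*((-14 + G)*n) = 3*(n*(-14 + G)) = 3*n*(-14 + G))
sqrt(g(-43, 70) - 29848) = sqrt(3*(-43)*(-14 + 70) - 29848) = sqrt(3*(-43)*56 - 29848) = sqrt(-7224 - 29848) = sqrt(-37072) = 4*I*sqrt(2317)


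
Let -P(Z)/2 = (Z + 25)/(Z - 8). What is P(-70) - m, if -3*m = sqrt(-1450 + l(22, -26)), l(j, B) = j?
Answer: -15/13 + 2*I*sqrt(357)/3 ≈ -1.1538 + 12.596*I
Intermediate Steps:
P(Z) = -2*(25 + Z)/(-8 + Z) (P(Z) = -2*(Z + 25)/(Z - 8) = -2*(25 + Z)/(-8 + Z))
m = -2*I*sqrt(357)/3 (m = -sqrt(-1450 + 22)/3 = -2*I*sqrt(357)/3 ≈ -12.596*I)
P(-70) - m = 2*(-25 - 1*(-70))/(-8 - 70) - (-2)*I*sqrt(357)/3 = 2*(-25 + 70)/(-78) + 2*I*sqrt(357)/3 = 2*(-1/78)*45 + 2*I*sqrt(357)/3 = -15/13 + 2*I*sqrt(357)/3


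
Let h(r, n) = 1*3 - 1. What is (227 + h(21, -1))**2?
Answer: 52441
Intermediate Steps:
h(r, n) = 2 (h(r, n) = 3 - 1 = 2)
(227 + h(21, -1))**2 = (227 + 2)**2 = 229**2 = 52441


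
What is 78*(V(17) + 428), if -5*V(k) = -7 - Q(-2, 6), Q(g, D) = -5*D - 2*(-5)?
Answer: 165906/5 ≈ 33181.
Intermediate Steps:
Q(g, D) = 10 - 5*D (Q(g, D) = -5*D + 10 = 10 - 5*D)
V(k) = -13/5 (V(k) = -(-7 - (10 - 5*6))/5 = -(-7 - (10 - 30))/5 = -(-7 - 1*(-20))/5 = -(-7 + 20)/5 = -⅕*13 = -13/5)
78*(V(17) + 428) = 78*(-13/5 + 428) = 78*(2127/5) = 165906/5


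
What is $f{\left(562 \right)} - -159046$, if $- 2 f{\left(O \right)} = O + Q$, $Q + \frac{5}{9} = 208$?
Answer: $\frac{2855903}{18} \approx 1.5866 \cdot 10^{5}$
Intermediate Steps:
$Q = \frac{1867}{9}$ ($Q = - \frac{5}{9} + 208 = \frac{1867}{9} \approx 207.44$)
$f{\left(O \right)} = - \frac{1867}{18} - \frac{O}{2}$ ($f{\left(O \right)} = - \frac{O + \frac{1867}{9}}{2} = - \frac{\frac{1867}{9} + O}{2} = - \frac{1867}{18} - \frac{O}{2}$)
$f{\left(562 \right)} - -159046 = \left(- \frac{1867}{18} - 281\right) - -159046 = \left(- \frac{1867}{18} - 281\right) + 159046 = - \frac{6925}{18} + 159046 = \frac{2855903}{18}$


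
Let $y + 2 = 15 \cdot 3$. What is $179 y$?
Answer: $7697$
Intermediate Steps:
$y = 43$ ($y = -2 + 15 \cdot 3 = -2 + 45 = 43$)
$179 y = 179 \cdot 43 = 7697$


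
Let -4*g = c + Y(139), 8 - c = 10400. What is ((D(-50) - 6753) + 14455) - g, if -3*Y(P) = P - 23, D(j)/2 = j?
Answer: 14983/3 ≈ 4994.3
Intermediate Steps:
D(j) = 2*j
Y(P) = 23/3 - P/3 (Y(P) = -(P - 23)/3 = -(-23 + P)/3 = 23/3 - P/3)
c = -10392 (c = 8 - 1*10400 = 8 - 10400 = -10392)
g = 7823/3 (g = -(-10392 + (23/3 - 1/3*139))/4 = -(-10392 + (23/3 - 139/3))/4 = -(-10392 - 116/3)/4 = -1/4*(-31292/3) = 7823/3 ≈ 2607.7)
((D(-50) - 6753) + 14455) - g = ((2*(-50) - 6753) + 14455) - 1*7823/3 = ((-100 - 6753) + 14455) - 7823/3 = (-6853 + 14455) - 7823/3 = 7602 - 7823/3 = 14983/3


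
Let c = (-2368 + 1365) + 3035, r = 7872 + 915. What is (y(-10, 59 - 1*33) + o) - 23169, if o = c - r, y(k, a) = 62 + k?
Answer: -29872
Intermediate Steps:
r = 8787
c = 2032 (c = -1003 + 3035 = 2032)
o = -6755 (o = 2032 - 1*8787 = 2032 - 8787 = -6755)
(y(-10, 59 - 1*33) + o) - 23169 = ((62 - 10) - 6755) - 23169 = (52 - 6755) - 23169 = -6703 - 23169 = -29872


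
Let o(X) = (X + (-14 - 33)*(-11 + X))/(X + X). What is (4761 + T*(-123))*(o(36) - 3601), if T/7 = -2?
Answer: -562748171/24 ≈ -2.3448e+7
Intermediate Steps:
T = -14 (T = 7*(-2) = -14)
o(X) = (517 - 46*X)/(2*X) (o(X) = (X - 47*(-11 + X))/((2*X)) = (X + (517 - 47*X))*(1/(2*X)) = (517 - 46*X)*(1/(2*X)) = (517 - 46*X)/(2*X))
(4761 + T*(-123))*(o(36) - 3601) = (4761 - 14*(-123))*((-23 + (517/2)/36) - 3601) = (4761 + 1722)*((-23 + (517/2)*(1/36)) - 3601) = 6483*((-23 + 517/72) - 3601) = 6483*(-1139/72 - 3601) = 6483*(-260411/72) = -562748171/24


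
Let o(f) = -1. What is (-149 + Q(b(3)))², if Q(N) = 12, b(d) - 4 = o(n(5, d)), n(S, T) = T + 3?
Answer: 18769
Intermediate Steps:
n(S, T) = 3 + T
b(d) = 3 (b(d) = 4 - 1 = 3)
(-149 + Q(b(3)))² = (-149 + 12)² = (-137)² = 18769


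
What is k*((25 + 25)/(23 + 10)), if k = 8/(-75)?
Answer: -16/99 ≈ -0.16162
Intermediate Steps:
k = -8/75 (k = 8*(-1/75) = -8/75 ≈ -0.10667)
k*((25 + 25)/(23 + 10)) = -8*(25 + 25)/(75*(23 + 10)) = -16/(3*33) = -8/75*50/33 = -16/99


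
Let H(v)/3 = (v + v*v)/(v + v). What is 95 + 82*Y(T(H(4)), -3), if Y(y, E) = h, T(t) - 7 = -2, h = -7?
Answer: -479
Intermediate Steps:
H(v) = 3*(v + v²)/(2*v) (H(v) = 3*((v + v*v)/(v + v)) = 3*((v + v²)/((2*v))) = 3*((v + v²)*(1/(2*v))) = 3*((v + v²)/(2*v)) = 3*(v + v²)/(2*v))
T(t) = 5 (T(t) = 7 - 2 = 5)
Y(y, E) = -7
95 + 82*Y(T(H(4)), -3) = 95 + 82*(-7) = 95 - 574 = -479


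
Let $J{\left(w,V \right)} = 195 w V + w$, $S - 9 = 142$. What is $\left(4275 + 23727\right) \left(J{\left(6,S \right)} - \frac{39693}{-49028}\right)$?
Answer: $\frac{121278210804621}{24514} \approx 4.9473 \cdot 10^{9}$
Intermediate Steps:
$S = 151$ ($S = 9 + 142 = 151$)
$J{\left(w,V \right)} = w + 195 V w$ ($J{\left(w,V \right)} = 195 V w + w = w + 195 V w$)
$\left(4275 + 23727\right) \left(J{\left(6,S \right)} - \frac{39693}{-49028}\right) = \left(4275 + 23727\right) \left(6 \left(1 + 195 \cdot 151\right) - \frac{39693}{-49028}\right) = 28002 \left(6 \left(1 + 29445\right) - - \frac{39693}{49028}\right) = 28002 \left(6 \cdot 29446 + \frac{39693}{49028}\right) = 28002 \left(176676 + \frac{39693}{49028}\right) = 28002 \cdot \frac{8662110621}{49028} = \frac{121278210804621}{24514}$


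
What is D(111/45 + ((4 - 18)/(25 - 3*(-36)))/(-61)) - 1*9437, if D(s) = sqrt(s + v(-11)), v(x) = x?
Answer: -9437 + I*sqrt(2578577970)/17385 ≈ -9437.0 + 2.9209*I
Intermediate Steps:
D(s) = sqrt(-11 + s) (D(s) = sqrt(s - 11) = sqrt(-11 + s))
D(111/45 + ((4 - 18)/(25 - 3*(-36)))/(-61)) - 1*9437 = sqrt(-11 + (111/45 + ((4 - 18)/(25 - 3*(-36)))/(-61))) - 1*9437 = sqrt(-11 + (111*(1/45) - 14/(25 + 108)*(-1/61))) - 9437 = sqrt(-11 + (37/15 - 14/133*(-1/61))) - 9437 = sqrt(-11 + (37/15 - 14*1/133*(-1/61))) - 9437 = sqrt(-11 + (37/15 - 2/19*(-1/61))) - 9437 = sqrt(-11 + (37/15 + 2/1159)) - 9437 = sqrt(-11 + 42913/17385) - 9437 = sqrt(-148322/17385) - 9437 = I*sqrt(2578577970)/17385 - 9437 = -9437 + I*sqrt(2578577970)/17385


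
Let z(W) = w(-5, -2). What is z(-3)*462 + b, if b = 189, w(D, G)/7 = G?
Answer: -6279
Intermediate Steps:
w(D, G) = 7*G
z(W) = -14 (z(W) = 7*(-2) = -14)
z(-3)*462 + b = -14*462 + 189 = -6468 + 189 = -6279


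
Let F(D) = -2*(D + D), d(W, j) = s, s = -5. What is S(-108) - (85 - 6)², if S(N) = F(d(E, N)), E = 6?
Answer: -6221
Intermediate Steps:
d(W, j) = -5
F(D) = -4*D
S(N) = 20 (S(N) = -4*(-5) = 20)
S(-108) - (85 - 6)² = 20 - (85 - 6)² = 20 - 1*79² = 20 - 1*6241 = 20 - 6241 = -6221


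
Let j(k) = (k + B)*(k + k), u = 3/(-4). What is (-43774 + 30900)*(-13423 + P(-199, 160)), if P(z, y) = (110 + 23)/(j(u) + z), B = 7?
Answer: 288084137170/1667 ≈ 1.7282e+8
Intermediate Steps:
u = -3/4 (u = 3*(-1/4) = -3/4 ≈ -0.75000)
j(k) = 2*k*(7 + k) (j(k) = (k + 7)*(k + k) = (7 + k)*(2*k) = 2*k*(7 + k))
P(z, y) = 133/(-75/8 + z) (P(z, y) = (110 + 23)/(2*(-3/4)*(7 - 3/4) + z) = 133/(2*(-3/4)*(25/4) + z) = 133/(-75/8 + z))
(-43774 + 30900)*(-13423 + P(-199, 160)) = (-43774 + 30900)*(-13423 + 1064/(-75 + 8*(-199))) = -12874*(-13423 + 1064/(-75 - 1592)) = -12874*(-13423 + 1064/(-1667)) = -12874*(-13423 + 1064*(-1/1667)) = -12874*(-13423 - 1064/1667) = -12874*(-22377205/1667) = 288084137170/1667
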